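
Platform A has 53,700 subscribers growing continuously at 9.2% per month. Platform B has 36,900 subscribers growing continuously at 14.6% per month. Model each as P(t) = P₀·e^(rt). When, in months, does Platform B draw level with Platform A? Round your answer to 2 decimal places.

t ≈ 6.95 months

53700·e^(0.092t) = 36900·e^(0.146t)
53700/36900 = e^((0.146 − 0.092)t) → ln(1.45528) = 0.054·t
t = 0.3752 / 0.054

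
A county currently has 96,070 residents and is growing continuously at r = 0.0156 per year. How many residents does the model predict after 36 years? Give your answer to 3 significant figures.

≈ 168,000 residents

P(36) = 96070 · e^(0.0156·36) = 96070 · e^(0.5616)
= 96070 · 1.75348 ≈ 168456.42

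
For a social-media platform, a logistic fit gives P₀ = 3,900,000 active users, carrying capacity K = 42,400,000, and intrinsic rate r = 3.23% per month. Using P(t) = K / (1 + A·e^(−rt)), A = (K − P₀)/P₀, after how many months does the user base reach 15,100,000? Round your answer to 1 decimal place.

t ≈ 52.6 months

A = (42400000 − 3900000)/3900000 = 9.87179
15100000 = 42400000/(1 + 9.87179·e^(−0.0323t)) → 1 + 9.87179·e^(−0.0323t) = 2.80795
e^(−0.0323t) = 0.183143 → t = ln(5.46022)/0.0323 = 1.69749/0.0323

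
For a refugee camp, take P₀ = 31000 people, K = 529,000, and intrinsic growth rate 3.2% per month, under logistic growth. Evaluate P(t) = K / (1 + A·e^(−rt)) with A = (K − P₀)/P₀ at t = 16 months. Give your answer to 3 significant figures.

≈ 49,800 people

A = (529000 − 31000)/31000 = 16.06452
P(16) = 529000 / (1 + 16.06452·e^(−0.032·16)) = 529000 / (1 + 16.06452·0.599296)
= 529000 / 10.6274 ≈ 49777.01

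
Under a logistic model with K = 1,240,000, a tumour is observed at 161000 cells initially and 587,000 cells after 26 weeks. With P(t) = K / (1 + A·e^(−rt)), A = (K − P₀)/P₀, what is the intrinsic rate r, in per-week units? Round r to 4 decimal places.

A = (1240000 − 161000)/161000 = 6.70186
587000 = 1240000/(1 + 6.70186·e^(−r·26)) → e^(−26r) = (2.11244 − 1)/6.70186 = 0.165989
r = −ln(0.165989)/26 = 1.79583/26

r ≈ 0.0691 per week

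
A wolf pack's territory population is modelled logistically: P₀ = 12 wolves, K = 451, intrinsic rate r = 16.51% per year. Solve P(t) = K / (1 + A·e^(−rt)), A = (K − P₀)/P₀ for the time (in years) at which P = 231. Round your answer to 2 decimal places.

A = (451 − 12)/12 = 36.58333
231 = 451/(1 + 36.58333·e^(−0.1651t)) → 1 + 36.58333·e^(−0.1651t) = 1.95238
e^(−0.1651t) = 0.026033 → t = ln(38.4125)/0.1651 = 3.64838/0.1651

t ≈ 22.10 years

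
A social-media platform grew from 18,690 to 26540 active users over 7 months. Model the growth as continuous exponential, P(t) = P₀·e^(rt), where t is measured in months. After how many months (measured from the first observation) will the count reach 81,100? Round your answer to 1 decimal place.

r = ln(26540/18690) / 7 ≈ 0.050095 per month
t = ln(81100/18690) / r = 1.46769 / 0.050095 ≈ 29.298

t ≈ 29.3 months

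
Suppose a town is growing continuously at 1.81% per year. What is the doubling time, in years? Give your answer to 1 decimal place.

doubling time ≈ 38.3 years

doubling time = ln(2) / |r| = 0.69315 / 0.0181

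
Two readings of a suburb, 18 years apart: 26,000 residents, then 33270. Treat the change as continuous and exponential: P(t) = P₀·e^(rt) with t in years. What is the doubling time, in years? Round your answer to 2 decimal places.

r = ln(33270/26000) / 18 = ln(1.27962) / 18 ≈ 0.013698 per year
doubling time = ln 2 / |r| = 0.69315 / 0.013698

doubling time ≈ 50.60 years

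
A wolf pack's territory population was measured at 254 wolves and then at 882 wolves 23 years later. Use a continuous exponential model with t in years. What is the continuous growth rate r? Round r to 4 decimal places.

882 = 254 · e^(r·23)
e^(23r) = 882/254 = 3.47244
r = ln(3.47244) / 23 = 1.24486 / 23

r ≈ 0.0541 per year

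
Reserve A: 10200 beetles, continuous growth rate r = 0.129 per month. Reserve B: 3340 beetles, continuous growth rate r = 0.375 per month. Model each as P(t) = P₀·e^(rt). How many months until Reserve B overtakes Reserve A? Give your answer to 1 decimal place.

t ≈ 4.5 months

10200·e^(0.129t) = 3340·e^(0.375t)
10200/3340 = e^((0.375 − 0.129)t) → ln(3.05389) = 0.246·t
t = 1.11642 / 0.246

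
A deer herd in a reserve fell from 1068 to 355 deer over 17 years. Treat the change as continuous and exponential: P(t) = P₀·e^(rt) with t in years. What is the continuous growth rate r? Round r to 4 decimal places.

355 = 1068 · e^(r·17)
e^(17r) = 355/1068 = 0.3324
r = ln(0.3324) / 17 = -1.10143 / 17

r ≈ -0.0648 per year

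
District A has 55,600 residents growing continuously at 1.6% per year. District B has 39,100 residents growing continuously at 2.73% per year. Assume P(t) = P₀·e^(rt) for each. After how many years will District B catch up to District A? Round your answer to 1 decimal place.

t ≈ 31.2 years

55600·e^(0.016t) = 39100·e^(0.0273t)
55600/39100 = e^((0.0273 − 0.016)t) → ln(1.42199) = 0.0113·t
t = 0.35206 / 0.0113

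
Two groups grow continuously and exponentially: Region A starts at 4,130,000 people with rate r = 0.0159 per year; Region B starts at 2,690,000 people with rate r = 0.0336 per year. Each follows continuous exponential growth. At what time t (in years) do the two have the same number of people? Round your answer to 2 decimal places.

t ≈ 24.22 years

4130000·e^(0.0159t) = 2690000·e^(0.0336t)
4130000/2690000 = e^((0.0336 − 0.0159)t) → ln(1.53532) = 0.0177·t
t = 0.42874 / 0.0177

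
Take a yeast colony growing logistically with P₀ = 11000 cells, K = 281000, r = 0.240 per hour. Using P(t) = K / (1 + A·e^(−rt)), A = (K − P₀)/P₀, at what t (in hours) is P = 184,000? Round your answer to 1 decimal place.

t ≈ 16.0 hours

A = (281000 − 11000)/11000 = 24.54545
184000 = 281000/(1 + 24.54545·e^(−0.24t)) → 1 + 24.54545·e^(−0.24t) = 1.52717
e^(−0.24t) = 0.021477 → t = ln(46.56045)/0.24 = 3.84075/0.24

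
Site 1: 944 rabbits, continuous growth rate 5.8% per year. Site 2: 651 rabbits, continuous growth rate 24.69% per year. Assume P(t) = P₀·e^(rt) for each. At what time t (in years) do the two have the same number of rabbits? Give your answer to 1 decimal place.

944·e^(0.058t) = 651·e^(0.2469t)
944/651 = e^((0.2469 − 0.058)t) → ln(1.45008) = 0.1889·t
t = 0.37162 / 0.1889

t ≈ 2.0 years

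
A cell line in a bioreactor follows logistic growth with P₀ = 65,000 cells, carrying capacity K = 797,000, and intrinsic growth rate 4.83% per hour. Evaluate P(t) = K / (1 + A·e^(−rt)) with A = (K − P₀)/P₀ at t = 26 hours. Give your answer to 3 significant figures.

A = (797000 − 65000)/65000 = 11.26154
P(26) = 797000 / (1 + 11.26154·e^(−0.0483·26)) = 797000 / (1 + 11.26154·0.284848)
= 797000 / 4.20783 ≈ 189409

≈ 189,000 cells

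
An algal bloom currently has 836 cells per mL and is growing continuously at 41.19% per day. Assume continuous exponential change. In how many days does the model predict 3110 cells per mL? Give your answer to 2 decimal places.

3110 = 836 · e^(0.4119·t)
t = ln(3110/836) / 0.4119 = ln(3.7201) / 0.4119 = 1.31375 / 0.4119

t ≈ 3.19 days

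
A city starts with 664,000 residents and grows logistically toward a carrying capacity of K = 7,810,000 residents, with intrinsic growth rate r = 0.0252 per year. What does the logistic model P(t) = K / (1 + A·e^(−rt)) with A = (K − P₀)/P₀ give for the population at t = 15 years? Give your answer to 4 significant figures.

≈ 932,600 residents

A = (7810000 − 664000)/664000 = 10.76205
P(15) = 7810000 / (1 + 10.76205·e^(−0.0252·15)) = 7810000 / (1 + 10.76205·0.685231)
= 7810000 / 8.37448 ≈ 932594.81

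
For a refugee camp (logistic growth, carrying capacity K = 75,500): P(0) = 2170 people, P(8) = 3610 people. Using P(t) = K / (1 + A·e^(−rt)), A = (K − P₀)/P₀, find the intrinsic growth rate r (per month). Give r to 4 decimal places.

r ≈ 0.0661 per month

A = (75500 − 2170)/2170 = 33.79263
3610 = 75500/(1 + 33.79263·e^(−r·8)) → e^(−8r) = (20.91413 − 1)/33.79263 = 0.589304
r = −ln(0.589304)/8 = 0.52881/8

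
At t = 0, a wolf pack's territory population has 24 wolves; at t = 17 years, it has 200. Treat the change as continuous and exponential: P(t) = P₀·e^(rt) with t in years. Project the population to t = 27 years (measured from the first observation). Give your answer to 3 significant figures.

≈ 696 wolves

r = ln(200/24) / 17 ≈ 0.124721 per year
P(27) = 24 · e^(0.124721·27) = 24 · 29.00527 ≈ 696.13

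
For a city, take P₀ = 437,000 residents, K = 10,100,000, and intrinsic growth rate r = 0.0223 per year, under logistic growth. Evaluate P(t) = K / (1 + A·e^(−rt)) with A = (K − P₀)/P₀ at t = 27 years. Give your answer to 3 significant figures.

A = (10100000 − 437000)/437000 = 22.11213
P(27) = 10100000 / (1 + 22.11213·e^(−0.0223·27)) = 10100000 / (1 + 22.11213·0.54766)
= 10100000 / 13.10994 ≈ 770408.05

≈ 770,000 residents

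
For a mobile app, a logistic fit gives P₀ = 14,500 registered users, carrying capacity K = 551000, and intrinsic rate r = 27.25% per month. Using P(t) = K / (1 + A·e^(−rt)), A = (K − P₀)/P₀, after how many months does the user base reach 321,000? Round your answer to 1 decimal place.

A = (551000 − 14500)/14500 = 37
321000 = 551000/(1 + 37·e^(−0.2725t)) → 1 + 37·e^(−0.2725t) = 1.71651
e^(−0.2725t) = 0.019365 → t = ln(51.63913)/0.2725 = 3.94428/0.2725

t ≈ 14.5 months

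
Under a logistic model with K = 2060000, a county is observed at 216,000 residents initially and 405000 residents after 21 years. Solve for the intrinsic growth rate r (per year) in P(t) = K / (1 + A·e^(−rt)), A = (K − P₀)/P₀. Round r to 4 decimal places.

r ≈ 0.0351 per year

A = (2060000 − 216000)/216000 = 8.53704
405000 = 2060000/(1 + 8.53704·e^(−r·21)) → e^(−21r) = (5.08642 − 1)/8.53704 = 0.47867
r = −ln(0.47867)/21 = 0.73674/21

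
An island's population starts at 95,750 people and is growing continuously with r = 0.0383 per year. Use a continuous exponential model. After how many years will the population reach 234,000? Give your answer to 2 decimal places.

t ≈ 23.33 years

234000 = 95750 · e^(0.0383·t)
t = ln(234000/95750) / 0.0383 = ln(2.44386) / 0.0383 = 0.89358 / 0.0383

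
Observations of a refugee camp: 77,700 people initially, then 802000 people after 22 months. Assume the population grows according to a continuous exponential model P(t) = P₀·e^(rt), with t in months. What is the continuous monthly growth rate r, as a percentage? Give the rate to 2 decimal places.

802000 = 77700 · e^(r·22)
e^(22r) = 802000/77700 = 10.32175
r = ln(10.32175) / 22 = 2.33425 / 22

r ≈ 10.61% per month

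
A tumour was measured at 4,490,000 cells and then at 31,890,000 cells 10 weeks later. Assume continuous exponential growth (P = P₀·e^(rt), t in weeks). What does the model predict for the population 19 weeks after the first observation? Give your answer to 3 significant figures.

≈ 186,000,000 cells

r = ln(31890000/4490000) / 10 ≈ 0.196044 per week
P(19) = 4490000 · e^(0.196044·19) = 4490000 · 41.46441 ≈ 186175221.69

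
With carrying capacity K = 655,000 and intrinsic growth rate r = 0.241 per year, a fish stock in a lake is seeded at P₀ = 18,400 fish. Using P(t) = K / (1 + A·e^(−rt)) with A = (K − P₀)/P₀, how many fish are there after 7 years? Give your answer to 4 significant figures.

≈ 88,480 fish

A = (655000 − 18400)/18400 = 34.59783
P(7) = 655000 / (1 + 34.59783·e^(−0.241·7)) = 655000 / (1 + 34.59783·0.185074)
= 655000 / 7.40316 ≈ 88475.79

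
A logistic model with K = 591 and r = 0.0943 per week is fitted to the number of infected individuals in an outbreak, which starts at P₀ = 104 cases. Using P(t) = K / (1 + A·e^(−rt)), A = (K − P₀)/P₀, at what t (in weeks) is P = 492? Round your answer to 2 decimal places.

t ≈ 33.37 weeks

A = (591 − 104)/104 = 4.68269
492 = 591/(1 + 4.68269·e^(−0.0943t)) → 1 + 4.68269·e^(−0.0943t) = 1.20122
e^(−0.0943t) = 0.042971 → t = ln(23.27156)/0.0943 = 3.14723/0.0943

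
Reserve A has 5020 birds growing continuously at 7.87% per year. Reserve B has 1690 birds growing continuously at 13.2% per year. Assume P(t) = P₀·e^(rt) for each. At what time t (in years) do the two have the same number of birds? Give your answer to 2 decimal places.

5020·e^(0.0787t) = 1690·e^(0.132t)
5020/1690 = e^((0.132 − 0.0787)t) → ln(2.97041) = 0.0533·t
t = 1.0887 / 0.0533

t ≈ 20.43 years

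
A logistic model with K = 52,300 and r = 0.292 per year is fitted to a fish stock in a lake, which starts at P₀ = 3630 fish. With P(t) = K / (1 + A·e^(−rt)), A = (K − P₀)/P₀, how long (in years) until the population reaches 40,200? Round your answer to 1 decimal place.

A = (52300 − 3630)/3630 = 13.40771
40200 = 52300/(1 + 13.40771·e^(−0.292t)) → 1 + 13.40771·e^(−0.292t) = 1.301
e^(−0.292t) = 0.022449 → t = ln(44.54463)/0.292 = 3.79649/0.292

t ≈ 13.0 years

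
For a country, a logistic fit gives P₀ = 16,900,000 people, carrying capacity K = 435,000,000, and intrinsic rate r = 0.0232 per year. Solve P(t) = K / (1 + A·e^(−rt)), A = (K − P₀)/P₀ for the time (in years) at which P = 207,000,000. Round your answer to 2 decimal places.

t ≈ 134.13 years

A = (435000000 − 16900000)/16900000 = 24.73964
207000000 = 435000000/(1 + 24.73964·e^(−0.0232t)) → 1 + 24.73964·e^(−0.0232t) = 2.10145
e^(−0.0232t) = 0.044522 → t = ln(22.46099)/0.0232 = 3.11178/0.0232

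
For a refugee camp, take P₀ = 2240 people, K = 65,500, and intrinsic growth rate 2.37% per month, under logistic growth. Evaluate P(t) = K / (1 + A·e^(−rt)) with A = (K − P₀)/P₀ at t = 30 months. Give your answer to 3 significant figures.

≈ 4,400 people

A = (65500 − 2240)/2240 = 28.24107
P(30) = 65500 / (1 + 28.24107·e^(−0.0237·30)) = 65500 / (1 + 28.24107·0.491153)
= 65500 / 14.87068 ≈ 4404.64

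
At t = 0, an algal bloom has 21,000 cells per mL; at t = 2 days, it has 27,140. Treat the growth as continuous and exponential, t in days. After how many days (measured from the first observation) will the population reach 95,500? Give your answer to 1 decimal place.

r = ln(27140/21000) / 2 ≈ 0.128243 per day
t = ln(95500/21000) / r = 1.5146 / 0.128243 ≈ 11.81

t ≈ 11.8 days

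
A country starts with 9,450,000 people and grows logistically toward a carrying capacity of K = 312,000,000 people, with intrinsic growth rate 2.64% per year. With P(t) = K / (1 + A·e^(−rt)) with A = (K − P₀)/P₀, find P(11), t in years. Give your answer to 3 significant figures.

≈ 12,500,000 people

A = (312000000 − 9450000)/9450000 = 32.01587
P(11) = 312000000 / (1 + 32.01587·e^(−0.0264·11)) = 312000000 / (1 + 32.01587·0.747964)
= 312000000 / 24.94673 ≈ 12506648.79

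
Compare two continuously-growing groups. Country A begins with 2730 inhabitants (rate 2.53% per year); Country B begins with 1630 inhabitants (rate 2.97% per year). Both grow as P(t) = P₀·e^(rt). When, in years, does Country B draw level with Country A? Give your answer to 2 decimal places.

2730·e^(0.0253t) = 1630·e^(0.0297t)
2730/1630 = e^((0.0297 − 0.0253)t) → ln(1.67485) = 0.0044·t
t = 0.51572 / 0.0044

t ≈ 117.21 years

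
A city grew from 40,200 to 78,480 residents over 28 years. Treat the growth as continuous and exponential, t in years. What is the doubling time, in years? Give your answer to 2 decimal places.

r = ln(78480/40200) / 28 = ln(1.95224) / 28 ≈ 0.023892 per year
doubling time = ln 2 / |r| = 0.69315 / 0.023892

doubling time ≈ 29.01 years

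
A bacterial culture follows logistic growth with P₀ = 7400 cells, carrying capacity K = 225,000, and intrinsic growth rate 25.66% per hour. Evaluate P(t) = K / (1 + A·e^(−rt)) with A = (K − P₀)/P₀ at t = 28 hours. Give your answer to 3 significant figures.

≈ 220,000 cells

A = (225000 − 7400)/7400 = 29.40541
P(28) = 225000 / (1 + 29.40541·e^(−0.2566·28)) = 225000 / (1 + 29.40541·0.000758)
= 225000 / 1.02229 ≈ 220094.12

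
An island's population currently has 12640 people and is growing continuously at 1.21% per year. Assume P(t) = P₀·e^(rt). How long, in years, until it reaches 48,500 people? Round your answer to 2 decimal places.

t ≈ 111.13 years

48500 = 12640 · e^(0.0121·t)
t = ln(48500/12640) / 0.0121 = ln(3.83703) / 0.0121 = 1.3447 / 0.0121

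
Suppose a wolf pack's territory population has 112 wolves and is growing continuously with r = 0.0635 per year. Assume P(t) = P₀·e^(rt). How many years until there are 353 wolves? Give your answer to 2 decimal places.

t ≈ 18.08 years

353 = 112 · e^(0.0635·t)
t = ln(353/112) / 0.0635 = ln(3.15179) / 0.0635 = 1.14797 / 0.0635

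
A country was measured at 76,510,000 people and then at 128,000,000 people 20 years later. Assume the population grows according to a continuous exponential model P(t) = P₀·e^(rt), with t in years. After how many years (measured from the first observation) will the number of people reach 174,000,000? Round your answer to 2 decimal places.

r = ln(128000000/76510000) / 20 ≈ 0.02573 per year
t = ln(174000000/76510000) / r = 0.82163 / 0.02573 ≈ 31.932

t ≈ 31.93 years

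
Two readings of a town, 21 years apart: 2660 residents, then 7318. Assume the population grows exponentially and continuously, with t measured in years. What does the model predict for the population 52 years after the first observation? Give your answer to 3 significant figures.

≈ 32,600 residents

r = ln(7318/2660) / 21 ≈ 0.048191 per year
P(52) = 2660 · e^(0.048191·52) = 2660 · 12.25497 ≈ 32598.23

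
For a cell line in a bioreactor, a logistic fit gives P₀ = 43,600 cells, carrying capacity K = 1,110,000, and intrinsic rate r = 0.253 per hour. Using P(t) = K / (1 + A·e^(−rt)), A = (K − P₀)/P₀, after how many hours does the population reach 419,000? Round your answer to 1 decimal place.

t ≈ 10.7 hours

A = (1110000 − 43600)/43600 = 24.45872
419000 = 1110000/(1 + 24.45872·e^(−0.253t)) → 1 + 24.45872·e^(−0.253t) = 2.64916
e^(−0.253t) = 0.067426 → t = ln(14.83097)/0.253 = 2.69672/0.253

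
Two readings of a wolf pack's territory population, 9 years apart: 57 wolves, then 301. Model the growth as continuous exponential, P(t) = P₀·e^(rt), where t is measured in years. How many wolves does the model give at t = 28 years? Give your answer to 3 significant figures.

≈ 10,100 wolves

r = ln(301/57) / 9 ≈ 0.184895 per year
P(28) = 57 · e^(0.184895·28) = 57 · 177.16339 ≈ 10098.31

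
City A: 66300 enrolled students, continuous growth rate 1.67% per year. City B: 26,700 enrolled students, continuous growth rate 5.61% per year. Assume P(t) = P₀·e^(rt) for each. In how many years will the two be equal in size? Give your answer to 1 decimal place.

t ≈ 23.1 years

66300·e^(0.0167t) = 26700·e^(0.0561t)
66300/26700 = e^((0.0561 − 0.0167)t) → ln(2.48315) = 0.0394·t
t = 0.90953 / 0.0394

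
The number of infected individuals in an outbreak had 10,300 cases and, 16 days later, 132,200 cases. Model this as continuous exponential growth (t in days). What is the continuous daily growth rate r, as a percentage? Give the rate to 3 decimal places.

r ≈ 15.951% per day

132200 = 10300 · e^(r·16)
e^(16r) = 132200/10300 = 12.83495
r = ln(12.83495) / 16 = 2.55217 / 16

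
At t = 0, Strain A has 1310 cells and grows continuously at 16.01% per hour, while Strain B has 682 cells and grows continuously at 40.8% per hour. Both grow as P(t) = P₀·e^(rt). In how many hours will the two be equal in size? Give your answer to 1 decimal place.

1310·e^(0.1601t) = 682·e^(0.408t)
1310/682 = e^((0.408 − 0.1601)t) → ln(1.92082) = 0.2479·t
t = 0.65275 / 0.2479

t ≈ 2.6 hours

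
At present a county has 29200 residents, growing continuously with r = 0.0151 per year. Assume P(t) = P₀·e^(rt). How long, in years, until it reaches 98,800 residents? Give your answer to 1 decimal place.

t ≈ 80.7 years

98800 = 29200 · e^(0.0151·t)
t = ln(98800/29200) / 0.0151 = ln(3.38356) / 0.0151 = 1.21893 / 0.0151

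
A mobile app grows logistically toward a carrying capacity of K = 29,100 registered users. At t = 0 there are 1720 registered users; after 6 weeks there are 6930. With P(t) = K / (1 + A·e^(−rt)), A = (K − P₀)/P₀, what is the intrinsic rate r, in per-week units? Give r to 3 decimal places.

r ≈ 0.267 per week

A = (29100 − 1720)/1720 = 15.9186
6930 = 29100/(1 + 15.9186·e^(−r·6)) → e^(−6r) = (4.19913 − 1)/15.9186 = 0.200968
r = −ln(0.200968)/6 = 1.60461/6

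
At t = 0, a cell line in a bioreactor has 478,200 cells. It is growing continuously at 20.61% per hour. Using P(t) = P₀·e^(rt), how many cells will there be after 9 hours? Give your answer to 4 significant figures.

P(9) = 478200 · e^(0.2061·9) = 478200 · e^(1.8549)
= 478200 · 6.39106 ≈ 3056204.47

≈ 3,056,000 cells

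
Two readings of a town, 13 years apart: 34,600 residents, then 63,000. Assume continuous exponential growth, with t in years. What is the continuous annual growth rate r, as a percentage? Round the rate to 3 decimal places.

63000 = 34600 · e^(r·13)
e^(13r) = 63000/34600 = 1.82081
r = ln(1.82081) / 13 = 0.59928 / 13

r ≈ 4.610% per year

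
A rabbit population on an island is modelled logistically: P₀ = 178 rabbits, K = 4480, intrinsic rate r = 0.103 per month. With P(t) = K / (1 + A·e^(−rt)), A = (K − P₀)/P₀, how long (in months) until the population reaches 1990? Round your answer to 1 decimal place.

A = (4480 − 178)/178 = 24.16854
1990 = 4480/(1 + 24.16854·e^(−0.103t)) → 1 + 24.16854·e^(−0.103t) = 2.25126
e^(−0.103t) = 0.051772 → t = ln(19.31542)/0.103 = 2.9609/0.103

t ≈ 28.7 months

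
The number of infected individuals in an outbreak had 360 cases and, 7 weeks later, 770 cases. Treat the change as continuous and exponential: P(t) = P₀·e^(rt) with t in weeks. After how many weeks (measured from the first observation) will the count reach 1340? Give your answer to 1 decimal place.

r = ln(770/360) / 7 ≈ 0.108612 per week
t = ln(1340/360) / r = 1.31432 / 0.108612 ≈ 12.101

t ≈ 12.1 weeks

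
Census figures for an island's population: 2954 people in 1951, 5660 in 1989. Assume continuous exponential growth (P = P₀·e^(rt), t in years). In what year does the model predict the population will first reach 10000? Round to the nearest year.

year 2022

r = ln(5660/2954) / 38 = 0.65026/38 ≈ 0.017112 per year
t = ln(10000/2954) / r = 1.21942/0.017112 ≈ 71.26 years after 1951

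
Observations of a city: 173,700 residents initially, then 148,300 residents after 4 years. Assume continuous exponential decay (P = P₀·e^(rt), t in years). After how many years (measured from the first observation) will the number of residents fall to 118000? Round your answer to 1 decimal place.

t ≈ 9.8 years

r = ln(148300/173700) / 4 ≈ -0.039523 per year
t = ln(118000/173700) / r = -0.38665 / -0.039523 ≈ 9.783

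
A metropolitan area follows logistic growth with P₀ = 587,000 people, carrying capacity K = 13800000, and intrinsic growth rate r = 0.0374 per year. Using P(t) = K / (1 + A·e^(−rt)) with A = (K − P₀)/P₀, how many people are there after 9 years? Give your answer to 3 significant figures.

≈ 808,000 people

A = (13800000 − 587000)/587000 = 22.50937
P(9) = 13800000 / (1 + 22.50937·e^(−0.0374·9)) = 13800000 / (1 + 22.50937·0.714194)
= 13800000 / 17.07607 ≈ 808148.61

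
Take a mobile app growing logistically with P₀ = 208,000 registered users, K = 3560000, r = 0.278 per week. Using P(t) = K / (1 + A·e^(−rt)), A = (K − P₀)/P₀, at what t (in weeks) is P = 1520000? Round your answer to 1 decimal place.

t ≈ 8.9 weeks

A = (3560000 − 208000)/208000 = 16.11538
1520000 = 3560000/(1 + 16.11538·e^(−0.278t)) → 1 + 16.11538·e^(−0.278t) = 2.34211
e^(−0.278t) = 0.083281 → t = ln(12.00754)/0.278 = 2.48553/0.278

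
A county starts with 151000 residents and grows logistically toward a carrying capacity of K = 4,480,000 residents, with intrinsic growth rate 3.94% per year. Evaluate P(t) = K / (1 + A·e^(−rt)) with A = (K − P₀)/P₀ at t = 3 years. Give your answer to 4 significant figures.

≈ 169,200 residents

A = (4480000 − 151000)/151000 = 28.66887
P(3) = 4480000 / (1 + 28.66887·e^(−0.0394·3)) = 4480000 / (1 + 28.66887·0.888518)
= 4480000 / 26.47282 ≈ 169230.17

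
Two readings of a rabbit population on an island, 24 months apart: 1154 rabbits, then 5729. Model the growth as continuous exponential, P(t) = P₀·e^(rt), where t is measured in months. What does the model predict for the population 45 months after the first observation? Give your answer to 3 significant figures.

r = ln(5729/1154) / 24 ≈ 0.066763 per month
P(45) = 1154 · e^(0.066763·45) = 1154 · 20.1726 ≈ 23279.18

≈ 23,300 rabbits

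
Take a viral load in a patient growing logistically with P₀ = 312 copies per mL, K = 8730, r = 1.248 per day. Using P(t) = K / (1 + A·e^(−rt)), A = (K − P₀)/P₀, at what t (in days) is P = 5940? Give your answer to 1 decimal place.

A = (8730 − 312)/312 = 26.98077
5940 = 8730/(1 + 26.98077·e^(−1.248t)) → 1 + 26.98077·e^(−1.248t) = 1.4697
e^(−1.248t) = 0.017409 → t = ln(57.44293)/1.248 = 4.05079/1.248

t ≈ 3.2 days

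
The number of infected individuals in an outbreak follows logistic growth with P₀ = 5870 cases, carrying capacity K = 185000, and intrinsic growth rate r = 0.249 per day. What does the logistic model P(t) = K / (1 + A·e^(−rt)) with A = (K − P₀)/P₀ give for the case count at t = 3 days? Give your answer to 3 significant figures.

≈ 12,000 cases

A = (185000 − 5870)/5870 = 30.51618
P(3) = 185000 / (1 + 30.51618·e^(−0.249·3)) = 185000 / (1 + 30.51618·0.473786)
= 185000 / 15.45813 ≈ 11967.81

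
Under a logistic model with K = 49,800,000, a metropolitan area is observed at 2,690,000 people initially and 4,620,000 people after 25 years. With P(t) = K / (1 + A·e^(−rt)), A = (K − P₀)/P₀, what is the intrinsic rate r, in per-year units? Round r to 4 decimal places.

A = (49800000 − 2690000)/2690000 = 17.51301
4620000 = 49800000/(1 + 17.51301·e^(−r·25)) → e^(−25r) = (10.77922 − 1)/17.51301 = 0.558397
r = −ln(0.558397)/25 = 0.58268/25

r ≈ 0.0233 per year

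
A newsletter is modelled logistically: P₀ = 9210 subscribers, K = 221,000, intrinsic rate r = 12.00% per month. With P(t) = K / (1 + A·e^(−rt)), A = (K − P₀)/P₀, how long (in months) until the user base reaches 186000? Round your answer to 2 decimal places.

t ≈ 40.05 months

A = (221000 − 9210)/9210 = 22.99566
186000 = 221000/(1 + 22.99566·e^(−0.12t)) → 1 + 22.99566·e^(−0.12t) = 1.18817
e^(−0.12t) = 0.008183 → t = ln(122.20549)/0.12 = 4.8057/0.12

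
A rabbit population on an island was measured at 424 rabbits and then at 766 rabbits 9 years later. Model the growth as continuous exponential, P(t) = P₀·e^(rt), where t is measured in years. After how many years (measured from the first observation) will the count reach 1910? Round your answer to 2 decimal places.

r = ln(766/424) / 9 ≈ 0.065717 per year
t = ln(1910/424) / r = 1.50513 / 0.065717 ≈ 22.903

t ≈ 22.90 years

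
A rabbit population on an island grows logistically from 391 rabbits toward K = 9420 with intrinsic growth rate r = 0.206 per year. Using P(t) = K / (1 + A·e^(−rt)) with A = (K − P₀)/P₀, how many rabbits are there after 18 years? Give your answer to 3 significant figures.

≈ 6,010 rabbits

A = (9420 − 391)/391 = 23.09207
P(18) = 9420 / (1 + 23.09207·e^(−0.206·18)) = 9420 / (1 + 23.09207·0.024527)
= 9420 / 1.56637 ≈ 6013.91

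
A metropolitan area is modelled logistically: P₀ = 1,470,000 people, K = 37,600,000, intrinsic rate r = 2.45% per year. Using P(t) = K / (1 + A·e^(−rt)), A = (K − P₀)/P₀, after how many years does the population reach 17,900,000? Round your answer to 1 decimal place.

t ≈ 126.8 years

A = (37600000 − 1470000)/1470000 = 24.57823
17900000 = 37600000/(1 + 24.57823·e^(−0.0245t)) → 1 + 24.57823·e^(−0.0245t) = 2.10056
e^(−0.0245t) = 0.044778 → t = ln(22.3325)/0.0245 = 3.10604/0.0245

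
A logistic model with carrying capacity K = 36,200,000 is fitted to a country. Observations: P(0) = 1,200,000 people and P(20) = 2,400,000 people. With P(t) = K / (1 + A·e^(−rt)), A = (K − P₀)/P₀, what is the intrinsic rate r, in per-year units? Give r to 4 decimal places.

A = (36200000 − 1200000)/1200000 = 29.16667
2400000 = 36200000/(1 + 29.16667·e^(−r·20)) → e^(−20r) = (15.08333 − 1)/29.16667 = 0.482857
r = −ln(0.482857)/20 = 0.72803/20

r ≈ 0.0364 per year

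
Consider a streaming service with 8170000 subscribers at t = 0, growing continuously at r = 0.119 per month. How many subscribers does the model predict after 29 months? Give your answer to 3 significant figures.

P(29) = 8170000 · e^(0.119·29) = 8170000 · e^(3.451)
= 8170000 · 31.53191 ≈ 257615692.09

≈ 258,000,000 subscribers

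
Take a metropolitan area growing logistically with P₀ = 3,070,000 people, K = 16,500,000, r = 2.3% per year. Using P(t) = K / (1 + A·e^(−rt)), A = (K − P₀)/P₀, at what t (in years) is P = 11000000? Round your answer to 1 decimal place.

t ≈ 94.3 years

A = (16500000 − 3070000)/3070000 = 4.37459
11000000 = 16500000/(1 + 4.37459·e^(−0.023t)) → 1 + 4.37459·e^(−0.023t) = 1.5
e^(−0.023t) = 0.114296 → t = ln(8.74919)/0.023 = 2.16896/0.023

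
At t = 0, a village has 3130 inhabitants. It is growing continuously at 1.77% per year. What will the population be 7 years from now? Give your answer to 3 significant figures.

≈ 3,540 inhabitants

P(7) = 3130 · e^(0.0177·7) = 3130 · e^(0.1239)
= 3130 · 1.1319 ≈ 3542.86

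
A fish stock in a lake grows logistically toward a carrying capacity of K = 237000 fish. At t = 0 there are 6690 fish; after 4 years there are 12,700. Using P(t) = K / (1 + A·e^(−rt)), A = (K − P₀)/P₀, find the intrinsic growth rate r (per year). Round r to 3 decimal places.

r ≈ 0.167 per year

A = (237000 − 6690)/6690 = 34.42601
12700 = 237000/(1 + 34.42601·e^(−r·4)) → e^(−4r) = (18.66142 − 1)/34.42601 = 0.513025
r = −ln(0.513025)/4 = 0.66743/4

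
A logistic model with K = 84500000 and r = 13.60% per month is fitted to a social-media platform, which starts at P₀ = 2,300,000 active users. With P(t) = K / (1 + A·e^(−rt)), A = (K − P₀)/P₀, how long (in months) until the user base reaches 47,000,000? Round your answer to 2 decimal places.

t ≈ 27.96 months

A = (84500000 − 2300000)/2300000 = 35.73913
47000000 = 84500000/(1 + 35.73913·e^(−0.136t)) → 1 + 35.73913·e^(−0.136t) = 1.79787
e^(−0.136t) = 0.022325 → t = ln(44.79304)/0.136 = 3.80205/0.136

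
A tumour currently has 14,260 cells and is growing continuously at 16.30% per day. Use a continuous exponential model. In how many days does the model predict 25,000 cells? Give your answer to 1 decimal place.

25000 = 14260 · e^(0.163·t)
t = ln(25000/14260) / 0.163 = ln(1.75316) / 0.163 = 0.56142 / 0.163

t ≈ 3.4 days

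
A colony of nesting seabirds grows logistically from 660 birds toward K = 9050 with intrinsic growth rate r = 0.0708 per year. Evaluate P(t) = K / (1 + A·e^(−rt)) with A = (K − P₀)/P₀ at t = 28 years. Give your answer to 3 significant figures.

A = (9050 − 660)/660 = 12.71212
P(28) = 9050 / (1 + 12.71212·e^(−0.0708·28)) = 9050 / (1 + 12.71212·0.137738)
= 9050 / 2.75095 ≈ 3289.78

≈ 3,290 birds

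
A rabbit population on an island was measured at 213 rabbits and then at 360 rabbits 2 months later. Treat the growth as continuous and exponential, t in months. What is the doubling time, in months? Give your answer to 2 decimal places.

r = ln(360/213) / 2 = ln(1.69014) / 2 ≈ 0.262406 per month
doubling time = ln 2 / |r| = 0.69315 / 0.262406

doubling time ≈ 2.64 months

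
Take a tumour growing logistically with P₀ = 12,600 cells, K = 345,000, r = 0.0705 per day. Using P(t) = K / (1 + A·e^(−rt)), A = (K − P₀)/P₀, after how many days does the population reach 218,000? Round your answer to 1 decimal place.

A = (345000 − 12600)/12600 = 26.38095
218000 = 345000/(1 + 26.38095·e^(−0.0705t)) → 1 + 26.38095·e^(−0.0705t) = 1.58257
e^(−0.0705t) = 0.022083 → t = ln(45.28384)/0.0705 = 3.81295/0.0705

t ≈ 54.1 days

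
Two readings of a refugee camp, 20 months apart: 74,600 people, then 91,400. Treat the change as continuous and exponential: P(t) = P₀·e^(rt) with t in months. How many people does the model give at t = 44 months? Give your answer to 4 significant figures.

r = ln(91400/74600) / 20 ≈ 0.010155 per month
P(44) = 74600 · e^(0.010155·44) = 74600 · 1.56335 ≈ 116625.91

≈ 116,600 people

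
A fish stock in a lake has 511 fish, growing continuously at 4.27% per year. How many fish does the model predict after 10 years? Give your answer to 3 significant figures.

P(10) = 511 · e^(0.0427·10) = 511 · e^(0.427)
= 511 · 1.53265 ≈ 783.19

≈ 783 fish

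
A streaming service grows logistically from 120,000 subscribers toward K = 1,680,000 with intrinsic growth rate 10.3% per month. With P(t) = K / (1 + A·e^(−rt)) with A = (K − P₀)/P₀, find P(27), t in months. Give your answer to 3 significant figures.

A = (1680000 − 120000)/120000 = 13
P(27) = 1680000 / (1 + 13·e^(−0.103·27)) = 1680000 / (1 + 13·0.061976)
= 1680000 / 1.80569 ≈ 930389.94

≈ 930,000 subscribers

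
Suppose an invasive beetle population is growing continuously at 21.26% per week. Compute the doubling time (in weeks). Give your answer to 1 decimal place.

doubling time ≈ 3.3 weeks

doubling time = ln(2) / |r| = 0.69315 / 0.2126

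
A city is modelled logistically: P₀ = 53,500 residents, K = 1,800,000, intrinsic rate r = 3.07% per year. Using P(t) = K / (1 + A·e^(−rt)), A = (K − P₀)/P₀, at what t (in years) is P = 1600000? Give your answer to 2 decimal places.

t ≈ 181.27 years

A = (1800000 − 53500)/53500 = 32.64486
1600000 = 1800000/(1 + 32.64486·e^(−0.0307t)) → 1 + 32.64486·e^(−0.0307t) = 1.125
e^(−0.0307t) = 0.003829 → t = ln(261.15888)/0.0307 = 5.56513/0.0307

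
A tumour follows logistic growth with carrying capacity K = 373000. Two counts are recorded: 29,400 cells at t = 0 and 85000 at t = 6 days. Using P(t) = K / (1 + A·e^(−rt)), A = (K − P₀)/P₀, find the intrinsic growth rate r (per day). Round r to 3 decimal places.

A = (373000 − 29400)/29400 = 11.68707
85000 = 373000/(1 + 11.68707·e^(−r·6)) → e^(−6r) = (4.38824 − 1)/11.68707 = 0.289913
r = −ln(0.289913)/6 = 1.23817/6

r ≈ 0.206 per day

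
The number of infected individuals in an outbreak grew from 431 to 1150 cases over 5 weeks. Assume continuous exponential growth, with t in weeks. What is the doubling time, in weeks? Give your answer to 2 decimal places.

doubling time ≈ 3.53 weeks

r = ln(1150/431) / 5 = ln(2.66821) / 5 ≈ 0.196282 per week
doubling time = ln 2 / |r| = 0.69315 / 0.196282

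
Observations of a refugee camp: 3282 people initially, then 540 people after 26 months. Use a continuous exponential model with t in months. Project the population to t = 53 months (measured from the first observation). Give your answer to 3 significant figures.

r = ln(540/3282) / 26 ≈ -0.069409 per month
P(53) = 3282 · e^(-0.069409·53) = 3282 · 0.02526 ≈ 82.89

≈ 82.9 people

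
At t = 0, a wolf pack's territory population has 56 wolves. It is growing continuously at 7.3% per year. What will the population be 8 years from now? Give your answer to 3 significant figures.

≈ 100 wolves

P(8) = 56 · e^(0.073·8) = 56 · e^(0.584)
= 56 · 1.7932 ≈ 100.42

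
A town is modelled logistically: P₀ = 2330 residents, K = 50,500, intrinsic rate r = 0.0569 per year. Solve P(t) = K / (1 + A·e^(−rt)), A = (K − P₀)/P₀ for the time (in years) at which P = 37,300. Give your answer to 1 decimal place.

A = (50500 − 2330)/2330 = 20.67382
37300 = 50500/(1 + 20.67382·e^(−0.0569t)) → 1 + 20.67382·e^(−0.0569t) = 1.35389
e^(−0.0569t) = 0.017118 → t = ln(58.4192)/0.0569 = 4.06764/0.0569

t ≈ 71.5 years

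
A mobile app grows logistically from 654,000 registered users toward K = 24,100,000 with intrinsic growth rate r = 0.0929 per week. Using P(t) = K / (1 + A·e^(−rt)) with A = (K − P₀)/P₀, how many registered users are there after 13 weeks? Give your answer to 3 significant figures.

A = (24100000 − 654000)/654000 = 35.85015
P(13) = 24100000 / (1 + 35.85015·e^(−0.0929·13)) = 24100000 / (1 + 35.85015·0.298884)
= 24100000 / 11.71503 ≈ 2057185.61

≈ 2,060,000 registered users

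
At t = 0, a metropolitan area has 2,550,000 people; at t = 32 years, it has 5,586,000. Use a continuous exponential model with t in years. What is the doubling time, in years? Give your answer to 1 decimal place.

doubling time ≈ 28.3 years

r = ln(5586000/2550000) / 32 = ln(2.19059) / 32 ≈ 0.024505 per year
doubling time = ln 2 / |r| = 0.69315 / 0.024505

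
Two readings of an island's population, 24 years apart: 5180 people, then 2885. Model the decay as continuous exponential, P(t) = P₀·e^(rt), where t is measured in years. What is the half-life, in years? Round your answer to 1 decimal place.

half-life ≈ 28.4 years

r = ln(2885/5180) / 24 = ln(0.55695) / 24 ≈ -0.024387 per year
half-life = ln 2 / |r| = 0.69315 / 0.024387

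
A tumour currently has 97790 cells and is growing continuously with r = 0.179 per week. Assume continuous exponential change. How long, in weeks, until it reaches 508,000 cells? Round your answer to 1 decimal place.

t ≈ 9.2 weeks

508000 = 97790 · e^(0.179·t)
t = ln(508000/97790) / 0.179 = ln(5.19481) / 0.179 = 1.64766 / 0.179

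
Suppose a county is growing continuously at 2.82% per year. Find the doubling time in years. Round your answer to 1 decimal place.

doubling time ≈ 24.6 years

doubling time = ln(2) / |r| = 0.69315 / 0.0282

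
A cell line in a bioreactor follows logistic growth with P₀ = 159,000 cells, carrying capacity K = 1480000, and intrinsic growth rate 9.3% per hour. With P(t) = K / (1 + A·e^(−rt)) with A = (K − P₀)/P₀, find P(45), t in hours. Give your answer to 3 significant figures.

≈ 1,310,000 cells

A = (1480000 − 159000)/159000 = 8.30818
P(45) = 1480000 / (1 + 8.30818·e^(−0.093·45)) = 1480000 / (1 + 8.30818·0.015222)
= 1480000 / 1.12647 ≈ 1313840.24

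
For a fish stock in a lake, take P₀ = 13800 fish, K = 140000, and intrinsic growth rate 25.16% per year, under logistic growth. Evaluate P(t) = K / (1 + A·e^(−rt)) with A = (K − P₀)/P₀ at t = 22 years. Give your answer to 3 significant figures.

≈ 135,000 fish

A = (140000 − 13800)/13800 = 9.14493
P(22) = 140000 / (1 + 9.14493·e^(−0.2516·22)) = 140000 / (1 + 9.14493·0.003945)
= 140000 / 1.03608 ≈ 135124.63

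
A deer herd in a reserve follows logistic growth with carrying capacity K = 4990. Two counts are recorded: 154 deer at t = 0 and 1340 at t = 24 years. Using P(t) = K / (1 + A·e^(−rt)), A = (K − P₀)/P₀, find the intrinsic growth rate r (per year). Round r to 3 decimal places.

A = (4990 − 154)/154 = 31.4026
1340 = 4990/(1 + 31.4026·e^(−r·24)) → e^(−24r) = (3.72388 − 1)/31.4026 = 0.086741
r = −ln(0.086741)/24 = 2.44483/24

r ≈ 0.102 per year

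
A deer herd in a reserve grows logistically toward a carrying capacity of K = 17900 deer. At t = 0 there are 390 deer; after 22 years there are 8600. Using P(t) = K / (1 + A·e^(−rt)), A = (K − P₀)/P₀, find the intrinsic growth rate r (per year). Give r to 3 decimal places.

A = (17900 − 390)/390 = 44.89744
8600 = 17900/(1 + 44.89744·e^(−r·22)) → e^(−22r) = (2.0814 − 1)/44.89744 = 0.024086
r = −ln(0.024086)/22 = 3.72613/22

r ≈ 0.169 per year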